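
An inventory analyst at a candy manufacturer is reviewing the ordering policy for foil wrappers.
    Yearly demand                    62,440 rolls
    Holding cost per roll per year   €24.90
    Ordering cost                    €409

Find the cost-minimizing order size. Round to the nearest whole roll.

1,432 rolls

Q* = √(2·D·S / H) = √(2·62,440·409 / 24.9) = √2,051,241.8 ≈ 1,432.22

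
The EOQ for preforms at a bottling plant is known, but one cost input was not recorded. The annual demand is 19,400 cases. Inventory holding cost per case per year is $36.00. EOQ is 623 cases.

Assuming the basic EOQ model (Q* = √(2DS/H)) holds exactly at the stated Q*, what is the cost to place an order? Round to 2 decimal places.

From Q* = √(2DS/H) ⇒ Q*² = 2DS/H.
S = Q²H / (2D) = 623² × 36 / (2 × 19,400) = 360.1197

$360.12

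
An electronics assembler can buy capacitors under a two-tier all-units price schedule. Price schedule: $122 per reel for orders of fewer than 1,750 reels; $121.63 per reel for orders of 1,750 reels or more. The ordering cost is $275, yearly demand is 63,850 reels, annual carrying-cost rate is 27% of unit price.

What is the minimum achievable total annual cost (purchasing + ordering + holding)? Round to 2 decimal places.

$7,804,844.16

H₁ = 27%×$122 = $32.9400;  H₂ = 27%×$121.63 = $32.8401
EOQ₁ = √(2×63,850×275/32.9400) = 1,032.52  (< 1,750, feasible at tier 1)
EOQ₂ = √(2×63,850×275/32.8401) = 1,034.09  (< 1,750 → use Q = 1,750 at tier-2 price)
TC(tier 1 (EOQ₁), Q≈1,032.5) = $7,823,711.33
TC(tier 2, Q≈1,750.0) = $7,804,844.16
Minimum at tier 2: $7,804,844.16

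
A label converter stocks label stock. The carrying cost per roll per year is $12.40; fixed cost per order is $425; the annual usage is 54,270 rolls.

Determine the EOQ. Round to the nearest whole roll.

EOQ = √(2DS/H) = √(2 × 54,270 × 425 / 12.4)
    = √(3,720,120.97) ≈ 1,928.76

1,929 rolls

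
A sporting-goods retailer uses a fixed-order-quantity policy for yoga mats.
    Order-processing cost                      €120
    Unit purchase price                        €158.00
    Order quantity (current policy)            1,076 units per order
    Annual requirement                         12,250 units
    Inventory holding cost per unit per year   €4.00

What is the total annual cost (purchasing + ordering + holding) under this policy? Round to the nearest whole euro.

€1,939,018

Orders/yr = 12,250/1,076 = 11.385; ordering cost = 11.385 × €120 = €1,366.17
Average inventory = 1,076/2 = 538; holding cost = 538 × €4 = €2,152.00
Purchase cost = D·C = 12,250 × 158 = €1,935,500.00
Total = €1,366.17 + €2,152.00 + €1,935,500.00 = €1,939,018.17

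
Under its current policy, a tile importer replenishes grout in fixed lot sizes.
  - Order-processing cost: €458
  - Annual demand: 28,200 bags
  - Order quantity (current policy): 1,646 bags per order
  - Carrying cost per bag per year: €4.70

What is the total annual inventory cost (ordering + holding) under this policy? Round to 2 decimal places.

Annual ordering cost = (D/Q)·S = (28,200/1,646) × 458 = €7,846.66
Annual holding cost  = (Q/2)·H = (1,646/2) × 4.7 = €3,868.10
Total = €7,846.66 + €3,868.10 = €11,714.76

€11,714.76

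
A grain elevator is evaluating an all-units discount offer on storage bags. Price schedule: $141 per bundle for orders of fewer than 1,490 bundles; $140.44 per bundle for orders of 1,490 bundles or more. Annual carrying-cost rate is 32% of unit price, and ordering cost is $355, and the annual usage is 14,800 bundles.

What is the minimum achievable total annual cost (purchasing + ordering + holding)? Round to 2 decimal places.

$2,108,574.32

H₁ = 32%×$141 = $45.1200;  H₂ = 32%×$140.44 = $44.9408
EOQ₁ = √(2×14,800×355/45.1200) = 482.59  (< 1,490, feasible at tier 1)
EOQ₂ = √(2×14,800×355/44.9408) = 483.55  (< 1,490 → use Q = 1,490 at tier-2 price)
TC(tier 1 (EOQ₁), Q≈482.6) = $2,108,574.32
TC(tier 2, Q≈1,490.0) = $2,115,519.07
Minimum at tier 1 (EOQ₁): $2,108,574.32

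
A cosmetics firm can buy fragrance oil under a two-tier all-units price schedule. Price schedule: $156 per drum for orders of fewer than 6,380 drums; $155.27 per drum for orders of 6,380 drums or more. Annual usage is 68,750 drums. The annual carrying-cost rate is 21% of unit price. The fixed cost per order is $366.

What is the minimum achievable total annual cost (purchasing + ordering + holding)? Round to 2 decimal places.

H₁ = 21%×$156 = $32.7600;  H₂ = 21%×$155.27 = $32.6067
EOQ₁ = √(2×68,750×366/32.7600) = 1,239.42  (< 6,380, feasible at tier 1)
EOQ₂ = √(2×68,750×366/32.6067) = 1,242.33  (< 6,380 → use Q = 6,380 at tier-2 price)
TC(tier 1 (EOQ₁), Q≈1,239.4) = $10,765,603.53
TC(tier 2, Q≈6,380.0) = $10,782,771.84
Minimum at tier 1 (EOQ₁): $10,765,603.53

$10,765,603.53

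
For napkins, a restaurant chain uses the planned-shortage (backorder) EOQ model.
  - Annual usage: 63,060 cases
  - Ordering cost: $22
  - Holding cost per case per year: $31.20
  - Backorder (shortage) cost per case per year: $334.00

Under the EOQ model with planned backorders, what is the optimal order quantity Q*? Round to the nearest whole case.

312 cases

Q* = √(2DS/H) · √((H + b)/b)
   = √(2 × 63,060 × 22 / 31.2) · √((31.2 + 334) / 334)
   = 298.213 × 1.0457 ≈ 311.83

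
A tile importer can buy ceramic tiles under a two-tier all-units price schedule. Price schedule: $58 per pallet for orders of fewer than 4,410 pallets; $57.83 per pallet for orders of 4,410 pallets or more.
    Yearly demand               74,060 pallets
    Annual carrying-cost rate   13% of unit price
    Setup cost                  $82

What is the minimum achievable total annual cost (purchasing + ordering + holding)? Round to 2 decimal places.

$4,300,843.85

H₁ = 13%×$58 = $7.5400;  H₂ = 13%×$57.83 = $7.5179
EOQ₁ = √(2×74,060×82/7.5400) = 1,269.19  (< 4,410, feasible at tier 1)
EOQ₂ = √(2×74,060×82/7.5179) = 1,271.06  (< 4,410 → use Q = 4,410 at tier-2 price)
TC(tier 1 (EOQ₁), Q≈1,269.2) = $4,305,049.72
TC(tier 2, Q≈4,410.0) = $4,300,843.85
Minimum at tier 2: $4,300,843.85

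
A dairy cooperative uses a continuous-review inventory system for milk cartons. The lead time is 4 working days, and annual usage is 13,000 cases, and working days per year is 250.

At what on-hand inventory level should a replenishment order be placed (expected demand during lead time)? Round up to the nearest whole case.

208 cases

Daily demand d = 13,000 / 250 = 52.000 cases/day
Demand during lead time = 52.000 × 4 = 208.00
Reorder point = 208.00 → round up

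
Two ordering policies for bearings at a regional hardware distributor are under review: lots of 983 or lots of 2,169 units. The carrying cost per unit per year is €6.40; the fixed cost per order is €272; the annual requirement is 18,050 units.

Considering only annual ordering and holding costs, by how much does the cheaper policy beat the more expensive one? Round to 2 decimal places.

TC(Q) = (D/Q)S + (Q/2)H
TC(983) = (18,050/983)×272 + (983/2)×6.4 = €8,140.11
TC(2,169) = (18,050/2,169)×272 + (2,169/2)×6.4 = €9,204.33
Lots of 983 are cheaper by €1,064.22.

€1,064.22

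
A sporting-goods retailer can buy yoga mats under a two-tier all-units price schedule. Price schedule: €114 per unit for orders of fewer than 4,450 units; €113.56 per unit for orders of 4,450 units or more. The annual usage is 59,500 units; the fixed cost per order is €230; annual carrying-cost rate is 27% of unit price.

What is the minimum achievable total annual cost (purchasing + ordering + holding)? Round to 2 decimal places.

H₁ = 27%×€114 = €30.7800;  H₂ = 27%×€113.56 = €30.6612
EOQ₁ = √(2×59,500×230/30.7800) = 942.98  (< 4,450, feasible at tier 1)
EOQ₂ = √(2×59,500×230/30.6612) = 944.81  (< 4,450 → use Q = 4,450 at tier-2 price)
TC(tier 1 (EOQ₁), Q≈943.0) = €6,812,024.97
TC(tier 2, Q≈4,450.0) = €6,828,116.45
Minimum at tier 1 (EOQ₁): €6,812,024.97

€6,812,024.97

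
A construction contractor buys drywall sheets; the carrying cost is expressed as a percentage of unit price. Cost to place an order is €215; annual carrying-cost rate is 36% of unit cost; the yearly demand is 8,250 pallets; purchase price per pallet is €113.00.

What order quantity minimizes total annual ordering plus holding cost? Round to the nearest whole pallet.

295 pallets

Carrying cost H = €113 × 36% = €40.6800/pallet/yr
EOQ = √(2DS/H) = √(2 × 8,250 × 215 / 40.68)
    = √(87,205.01) ≈ 295.30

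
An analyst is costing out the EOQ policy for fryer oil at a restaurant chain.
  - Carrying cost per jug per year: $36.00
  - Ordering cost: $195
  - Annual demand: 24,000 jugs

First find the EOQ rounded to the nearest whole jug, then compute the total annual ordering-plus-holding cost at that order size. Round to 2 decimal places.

2DS/H = 2·24,000·195/36 = 260,000.00
EOQ = √260,000.00 ≈ 509.90 → Q = 510 jugs
Ordering: D/Q × S = 24,000/510 × $195 = $9,176.47
Holding:  Q/2 × H = 510/2 × $36 = $9,180.00
Total = $9,176.47 + $9,180.00 = $18,356.47

$18,356.47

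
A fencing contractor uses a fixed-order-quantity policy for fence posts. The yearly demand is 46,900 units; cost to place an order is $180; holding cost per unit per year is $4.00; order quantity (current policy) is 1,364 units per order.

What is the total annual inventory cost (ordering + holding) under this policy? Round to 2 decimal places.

Orders/yr = 46,900/1,364 = 34.384; ordering cost = 34.384 × $180 = $6,189.15
Average inventory = 1,364/2 = 682; holding cost = 682 × $4 = $2,728.00
Total = $6,189.15 + $2,728.00 = $8,917.15

$8,917.15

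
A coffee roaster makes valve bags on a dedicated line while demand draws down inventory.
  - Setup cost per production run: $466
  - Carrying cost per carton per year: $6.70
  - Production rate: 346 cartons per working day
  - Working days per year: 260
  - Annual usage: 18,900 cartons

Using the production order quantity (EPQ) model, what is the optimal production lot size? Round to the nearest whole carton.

d = 18,900/260 = 72.6923 cartons/day;  effective holding cost H(1 − d/p) = 6.7·(1 − 72.6923/346) = 5.29237
Q* = √(2DS / H_eff) = √(2·18,900·466 / 5.29237) ≈ 1,824.37

1,824 cartons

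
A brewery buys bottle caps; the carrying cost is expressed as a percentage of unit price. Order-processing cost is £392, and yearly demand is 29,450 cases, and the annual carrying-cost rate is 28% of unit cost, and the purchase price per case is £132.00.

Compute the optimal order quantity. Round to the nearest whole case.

790 cases

Carrying cost H = £132 × 28% = £36.9600/case/yr
2DS/H = 2·29,450·392/36.96 = 624,696.97
EOQ = √624,696.97 ≈ 790.38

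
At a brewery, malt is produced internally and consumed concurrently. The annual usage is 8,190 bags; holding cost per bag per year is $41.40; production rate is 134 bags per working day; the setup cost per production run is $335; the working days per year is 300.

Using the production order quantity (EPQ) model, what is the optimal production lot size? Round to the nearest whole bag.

d = 8,190/300 = 27.3000 bags/day;  effective holding cost H(1 − d/p) = 41.4·(1 − 27.3000/134) = 32.96552
Q* = √(2DS / H_eff) = √(2·8,190·335 / 32.96552) ≈ 407.99

408 bags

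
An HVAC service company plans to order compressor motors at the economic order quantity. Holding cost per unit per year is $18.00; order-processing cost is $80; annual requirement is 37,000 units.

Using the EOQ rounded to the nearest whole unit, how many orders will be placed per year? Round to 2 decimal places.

2DS/H = 2·37,000·80/18 = 328,888.89
EOQ = √328,888.89 ≈ 573.49 → Q = 573
N = D/Q = 37,000/573 ≈ 64.572 orders/yr

64.57 orders per year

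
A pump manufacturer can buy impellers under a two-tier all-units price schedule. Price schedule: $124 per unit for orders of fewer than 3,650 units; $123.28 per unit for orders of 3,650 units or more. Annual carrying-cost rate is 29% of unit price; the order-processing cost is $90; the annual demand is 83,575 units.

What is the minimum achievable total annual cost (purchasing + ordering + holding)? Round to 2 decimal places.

$10,370,432.69

H₁ = 29%×$124 = $35.9600;  H₂ = 29%×$123.28 = $35.7512
EOQ₁ = √(2×83,575×90/35.9600) = 646.79  (< 3,650, feasible at tier 1)
EOQ₂ = √(2×83,575×90/35.7512) = 648.68  (< 3,650 → use Q = 3,650 at tier-2 price)
TC(tier 1 (EOQ₁), Q≈646.8) = $10,386,558.64
TC(tier 2, Q≈3,650.0) = $10,370,432.69
Minimum at tier 2: $10,370,432.69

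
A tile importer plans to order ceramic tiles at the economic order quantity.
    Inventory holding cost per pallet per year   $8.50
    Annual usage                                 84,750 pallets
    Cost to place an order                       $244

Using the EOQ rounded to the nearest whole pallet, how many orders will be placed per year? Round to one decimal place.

2DS/H = 2·84,750·244/8.5 = 4,865,647.06
EOQ = √4,865,647.06 ≈ 2,205.82 → Q = 2,206
N = D/Q = 84,750/2,206 ≈ 38.418 orders/yr

38.4 orders per year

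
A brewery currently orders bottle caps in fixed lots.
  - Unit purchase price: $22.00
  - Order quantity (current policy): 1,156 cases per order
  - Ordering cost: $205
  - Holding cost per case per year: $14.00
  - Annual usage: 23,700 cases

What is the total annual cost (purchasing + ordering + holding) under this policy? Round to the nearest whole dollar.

$533,695

Ordering: D/Q × S = 23,700/1,156 × $205 = $4,202.85
Holding:  Q/2 × H = 1,156/2 × $14 = $8,092.00
Purchase cost = D·C = 23,700 × 22 = $521,400.00
Total = $4,202.85 + $8,092.00 + $521,400.00 = $533,694.85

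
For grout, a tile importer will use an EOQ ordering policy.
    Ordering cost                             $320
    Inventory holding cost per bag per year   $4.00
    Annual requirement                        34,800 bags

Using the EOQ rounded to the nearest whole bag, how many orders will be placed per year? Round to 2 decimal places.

14.75 orders per year

2DS/H = 2·34,800·320/4 = 5,568,000.00
EOQ = √5,568,000.00 ≈ 2,359.66 → Q = 2,360
N = D/Q = 34,800/2,360 ≈ 14.746 orders/yr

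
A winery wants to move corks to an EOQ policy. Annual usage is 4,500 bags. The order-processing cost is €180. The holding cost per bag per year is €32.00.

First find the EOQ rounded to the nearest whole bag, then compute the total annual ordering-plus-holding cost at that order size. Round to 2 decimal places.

€7,200.00

Q* = √(2·D·S / H) = √(2·4,500·180 / 32) = √50,625.0 ≈ 225.00 → Q = 225 bags
Orders/yr = 4,500/225 = 20.000; ordering cost = 20.000 × €180 = €3,600.00
Average inventory = 225/2 = 112.5; holding cost = 112.5 × €32 = €3,600.00
Total = €3,600.00 + €3,600.00 = €7,200.00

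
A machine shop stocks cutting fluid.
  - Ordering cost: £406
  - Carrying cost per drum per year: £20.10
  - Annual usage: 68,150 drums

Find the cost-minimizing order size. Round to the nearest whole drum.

1,659 drums

EOQ = √(2DS/H) = √(2 × 68,150 × 406 / 20.1)
    = √(2,753,124.38) ≈ 1,659.25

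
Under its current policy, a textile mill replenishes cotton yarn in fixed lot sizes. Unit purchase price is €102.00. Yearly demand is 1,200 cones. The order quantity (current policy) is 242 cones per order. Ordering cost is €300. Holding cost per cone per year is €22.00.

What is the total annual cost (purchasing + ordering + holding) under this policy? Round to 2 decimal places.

Ordering: D/Q × S = 1,200/242 × €300 = €1,487.60
Holding:  Q/2 × H = 242/2 × €22 = €2,662.00
Purchase cost = D·C = 1,200 × 102 = €122,400.00
Total = €1,487.60 + €2,662.00 + €122,400.00 = €126,549.60

€126,549.60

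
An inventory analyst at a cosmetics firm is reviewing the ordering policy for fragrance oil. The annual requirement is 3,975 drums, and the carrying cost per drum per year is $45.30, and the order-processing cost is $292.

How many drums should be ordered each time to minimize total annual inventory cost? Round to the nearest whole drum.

226 drums

Optimal lot size Q* = (2 × 3,975 × $292 / $45.3)^½ ≈ 226.37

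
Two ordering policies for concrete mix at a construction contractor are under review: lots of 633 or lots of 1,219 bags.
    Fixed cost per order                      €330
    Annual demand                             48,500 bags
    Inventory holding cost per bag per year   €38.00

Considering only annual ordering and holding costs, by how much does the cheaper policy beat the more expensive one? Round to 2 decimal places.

€1,020.75

For each Q, cost = (D/Q)·S + (Q/2)·H.
TC(633) = (48,500/633)×330 + (633/2)×38 = €37,311.36
TC(1,219) = (48,500/1,219)×330 + (1,219/2)×38 = €36,290.61
Lots of 1,219 are cheaper by €1,020.75.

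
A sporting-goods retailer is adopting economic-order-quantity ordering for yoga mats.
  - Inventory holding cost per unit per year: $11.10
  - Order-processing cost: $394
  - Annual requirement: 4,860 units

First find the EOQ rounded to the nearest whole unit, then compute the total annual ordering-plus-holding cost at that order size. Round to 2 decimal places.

$6,519.93

2DS/H = 2·4,860·394/11.1 = 345,016.22
EOQ = √345,016.22 ≈ 587.38 → Q = 587 units
Orders/yr = 4,860/587 = 8.279; ordering cost = 8.279 × $394 = $3,262.08
Average inventory = 587/2 = 293.5; holding cost = 293.5 × $11.1 = $3,257.85
Total = $3,262.08 + $3,257.85 = $6,519.93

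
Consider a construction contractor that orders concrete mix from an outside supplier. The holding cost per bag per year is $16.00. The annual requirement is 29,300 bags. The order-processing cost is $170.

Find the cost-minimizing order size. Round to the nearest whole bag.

Q* = √(2·D·S / H) = √(2·29,300·170 / 16) = √622,625.0 ≈ 789.07

789 bags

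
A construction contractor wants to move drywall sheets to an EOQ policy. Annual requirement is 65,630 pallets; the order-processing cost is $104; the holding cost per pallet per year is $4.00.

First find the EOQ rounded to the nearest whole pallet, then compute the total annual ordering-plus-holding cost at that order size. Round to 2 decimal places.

Optimal lot size Q* = (2 × 65,630 × $104 / $4)^½ ≈ 1,847.37 → Q = 1,847 pallets
Orders/yr = 65,630/1,847 = 35.533; ordering cost = 35.533 × $104 = $3,695.46
Average inventory = 1,847/2 = 923.5; holding cost = 923.5 × $4 = $3,694.00
Total = $3,695.46 + $3,694.00 = $7,389.46

$7,389.46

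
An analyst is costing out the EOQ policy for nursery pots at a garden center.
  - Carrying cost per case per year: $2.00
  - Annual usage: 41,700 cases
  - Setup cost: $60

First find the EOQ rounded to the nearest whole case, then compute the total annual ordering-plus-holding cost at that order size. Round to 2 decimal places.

$3,163.54

Q* = √(2·D·S / H) = √(2·41,700·60 / 2) = √2,502,000.0 ≈ 1,581.77 → Q = 1,582 cases
Annual ordering cost = (D/Q)·S = (41,700/1,582) × 60 = $1,581.54
Annual holding cost  = (Q/2)·H = (1,582/2) × 2 = $1,582.00
Total = $1,581.54 + $1,582.00 = $3,163.54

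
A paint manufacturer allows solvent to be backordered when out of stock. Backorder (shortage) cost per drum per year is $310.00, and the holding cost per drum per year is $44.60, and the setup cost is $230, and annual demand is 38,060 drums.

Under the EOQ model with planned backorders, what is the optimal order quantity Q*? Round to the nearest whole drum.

Q* = √(2DS/H) · √((H + b)/b)
   = √(2 × 38,060 × 230 / 44.6) · √((44.6 + 310) / 310)
   = 626.536 × 1.0695 ≈ 670.09

670 drums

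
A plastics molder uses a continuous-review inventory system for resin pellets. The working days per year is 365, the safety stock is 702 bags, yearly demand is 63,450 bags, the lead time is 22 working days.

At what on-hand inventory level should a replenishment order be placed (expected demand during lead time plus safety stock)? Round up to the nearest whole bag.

Daily demand d = 63,450 / 365 = 173.836 bags/day
Demand during lead time = 173.836 × 22 = 3,824.38
Reorder point = 3,824.38 + 702 = 4,526.38 → round up

4,527 bags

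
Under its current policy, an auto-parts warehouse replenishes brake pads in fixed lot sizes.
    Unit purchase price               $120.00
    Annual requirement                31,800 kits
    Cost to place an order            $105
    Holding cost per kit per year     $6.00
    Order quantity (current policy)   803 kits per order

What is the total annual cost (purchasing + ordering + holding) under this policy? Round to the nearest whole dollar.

$3,822,567

Ordering: D/Q × S = 31,800/803 × $105 = $4,158.16
Holding:  Q/2 × H = 803/2 × $6 = $2,409.00
Purchase cost = D·C = 31,800 × 120 = $3,816,000.00
Total = $4,158.16 + $2,409.00 + $3,816,000.00 = $3,822,567.16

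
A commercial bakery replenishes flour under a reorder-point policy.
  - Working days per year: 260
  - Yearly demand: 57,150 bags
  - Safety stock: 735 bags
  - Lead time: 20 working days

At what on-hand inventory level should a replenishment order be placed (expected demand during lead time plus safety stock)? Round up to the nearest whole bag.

5,132 bags

Daily demand d = 57,150 / 260 = 219.808 bags/day
Demand during lead time = 219.808 × 20 = 4,396.15
Reorder point = 4,396.15 + 735 = 5,131.15 → round up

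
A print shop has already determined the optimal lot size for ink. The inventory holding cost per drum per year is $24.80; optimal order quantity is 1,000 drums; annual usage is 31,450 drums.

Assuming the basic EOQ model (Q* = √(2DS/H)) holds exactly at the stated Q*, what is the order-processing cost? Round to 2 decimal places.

From Q* = √(2DS/H) ⇒ Q*² = 2DS/H.
S = Q²H / (2D) = 1,000² × 24.8 / (2 × 31,450) = 394.2766

$394.28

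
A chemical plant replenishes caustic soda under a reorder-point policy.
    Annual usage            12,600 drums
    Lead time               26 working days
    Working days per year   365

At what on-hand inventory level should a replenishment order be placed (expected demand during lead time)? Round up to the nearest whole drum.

Daily demand d = 12,600 / 365 = 34.521 drums/day
Demand during lead time = 34.521 × 26 = 897.53
Reorder point = 897.53 → round up

898 drums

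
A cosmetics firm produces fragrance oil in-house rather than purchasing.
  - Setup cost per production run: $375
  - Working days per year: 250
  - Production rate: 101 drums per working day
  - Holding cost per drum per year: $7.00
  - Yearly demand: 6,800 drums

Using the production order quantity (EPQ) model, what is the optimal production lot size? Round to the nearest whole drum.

999 drums

d = 6,800/250 = 27.2000 drums/day;  effective holding cost H(1 − d/p) = 7·(1 − 27.2000/101) = 5.11485
Q* = √(2DS / H_eff) = √(2·6,800·375 / 5.11485) ≈ 998.55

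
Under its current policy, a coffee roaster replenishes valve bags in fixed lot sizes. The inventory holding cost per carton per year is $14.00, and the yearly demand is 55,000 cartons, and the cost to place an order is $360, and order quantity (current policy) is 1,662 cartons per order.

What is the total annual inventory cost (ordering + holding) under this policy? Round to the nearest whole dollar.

$23,547

Orders/yr = 55,000/1,662 = 33.093; ordering cost = 33.093 × $360 = $11,913.36
Average inventory = 1,662/2 = 831; holding cost = 831 × $14 = $11,634.00
Total = $11,913.36 + $11,634.00 = $23,547.36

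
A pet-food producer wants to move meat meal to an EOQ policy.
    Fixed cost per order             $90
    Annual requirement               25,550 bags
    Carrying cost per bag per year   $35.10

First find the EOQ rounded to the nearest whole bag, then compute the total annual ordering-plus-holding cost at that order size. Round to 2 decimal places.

$12,705.31

Q* = √(2·D·S / H) = √(2·25,550·90 / 35.1) = √131,025.6 ≈ 361.97 → Q = 362 bags
Orders/yr = 25,550/362 = 70.580; ordering cost = 70.580 × $90 = $6,352.21
Average inventory = 362/2 = 181; holding cost = 181 × $35.1 = $6,353.10
Total = $6,352.21 + $6,353.10 = $12,705.31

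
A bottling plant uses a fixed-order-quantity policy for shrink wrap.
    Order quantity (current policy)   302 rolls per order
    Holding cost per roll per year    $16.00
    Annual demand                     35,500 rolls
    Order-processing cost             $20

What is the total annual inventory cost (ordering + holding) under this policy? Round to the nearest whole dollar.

Annual ordering cost = (D/Q)·S = (35,500/302) × 20 = $2,350.99
Annual holding cost  = (Q/2)·H = (302/2) × 16 = $2,416.00
Total = $2,350.99 + $2,416.00 = $4,766.99

$4,767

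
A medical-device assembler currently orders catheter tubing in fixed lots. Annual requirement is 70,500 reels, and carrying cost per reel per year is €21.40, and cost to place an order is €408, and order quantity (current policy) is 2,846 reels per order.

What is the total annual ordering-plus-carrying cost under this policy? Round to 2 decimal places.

€40,559.02

Orders/yr = 70,500/2,846 = 24.772; ordering cost = 24.772 × €408 = €10,106.82
Average inventory = 2,846/2 = 1423; holding cost = 1423 × €21.4 = €30,452.20
Total = €10,106.82 + €30,452.20 = €40,559.02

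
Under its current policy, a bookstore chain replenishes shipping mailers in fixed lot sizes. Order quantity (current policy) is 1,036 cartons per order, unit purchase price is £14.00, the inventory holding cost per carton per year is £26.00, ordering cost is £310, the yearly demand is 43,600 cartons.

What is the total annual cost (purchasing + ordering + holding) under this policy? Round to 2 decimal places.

£636,914.33

Ordering: D/Q × S = 43,600/1,036 × £310 = £13,046.33
Holding:  Q/2 × H = 1,036/2 × £26 = £13,468.00
Purchase cost = D·C = 43,600 × 14 = £610,400.00
Total = £13,046.33 + £13,468.00 + £610,400.00 = £636,914.33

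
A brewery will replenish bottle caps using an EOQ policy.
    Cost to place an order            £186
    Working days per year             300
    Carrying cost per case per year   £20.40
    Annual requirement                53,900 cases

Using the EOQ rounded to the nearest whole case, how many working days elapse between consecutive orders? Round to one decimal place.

Q* = √(2·D·S / H) = √(2·53,900·186 / 20.4) = √982,882.4 ≈ 991.40 → Q = 991 cases
Days between orders = 300 / (D/Q) = 300 / 54.390 ≈ 5.516

5.5 days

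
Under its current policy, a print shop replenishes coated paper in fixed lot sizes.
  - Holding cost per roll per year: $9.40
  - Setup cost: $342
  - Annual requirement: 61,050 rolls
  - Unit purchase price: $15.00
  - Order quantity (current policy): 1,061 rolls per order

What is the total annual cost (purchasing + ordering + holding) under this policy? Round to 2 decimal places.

Ordering: D/Q × S = 61,050/1,061 × $342 = $19,678.70
Holding:  Q/2 × H = 1,061/2 × $9.4 = $4,986.70
Purchase cost = D·C = 61,050 × 15 = $915,750.00
Total = $19,678.70 + $4,986.70 + $915,750.00 = $940,415.40

$940,415.40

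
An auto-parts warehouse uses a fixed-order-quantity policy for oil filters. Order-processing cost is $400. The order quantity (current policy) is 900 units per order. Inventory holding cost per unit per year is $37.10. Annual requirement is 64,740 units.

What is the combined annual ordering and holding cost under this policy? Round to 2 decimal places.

$45,468.33

Annual ordering cost = (D/Q)·S = (64,740/900) × 400 = $28,773.33
Annual holding cost  = (Q/2)·H = (900/2) × 37.1 = $16,695.00
Total = $28,773.33 + $16,695.00 = $45,468.33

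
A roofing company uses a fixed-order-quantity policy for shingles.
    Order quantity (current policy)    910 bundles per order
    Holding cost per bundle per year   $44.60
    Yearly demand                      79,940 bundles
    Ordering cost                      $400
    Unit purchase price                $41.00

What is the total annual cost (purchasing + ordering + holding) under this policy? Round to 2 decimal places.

Ordering: D/Q × S = 79,940/910 × $400 = $35,138.46
Holding:  Q/2 × H = 910/2 × $44.6 = $20,293.00
Purchase cost = D·C = 79,940 × 41 = $3,277,540.00
Total = $35,138.46 + $20,293.00 + $3,277,540.00 = $3,332,971.46

$3,332,971.46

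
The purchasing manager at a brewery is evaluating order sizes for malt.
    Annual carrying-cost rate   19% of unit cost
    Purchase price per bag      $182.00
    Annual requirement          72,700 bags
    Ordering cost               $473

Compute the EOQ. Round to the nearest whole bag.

1,410 bags

Holding cost per bag per year: H = 19% × $182 = $34.5800
Q* = √(2·D·S / H) = √(2·72,700·473 / 34.58) = √1,988,843.3 ≈ 1,410.26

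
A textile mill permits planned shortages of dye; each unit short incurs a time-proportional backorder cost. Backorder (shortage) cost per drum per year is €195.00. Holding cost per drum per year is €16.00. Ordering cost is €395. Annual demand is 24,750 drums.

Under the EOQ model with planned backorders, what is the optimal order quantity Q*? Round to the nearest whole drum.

Basic EOQ = √(2·24,750·395/16) = 1,105.455
Backorder adjustment √((H+b)/b) = √((16+195)/195) = 1.0402
Q* = 1,105.455 × 1.0402 ≈ 1,149.91

1,150 drums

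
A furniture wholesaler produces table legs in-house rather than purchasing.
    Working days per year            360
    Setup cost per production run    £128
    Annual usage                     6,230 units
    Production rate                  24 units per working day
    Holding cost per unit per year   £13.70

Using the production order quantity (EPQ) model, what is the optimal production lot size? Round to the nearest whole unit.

646 units

Daily demand d = 6,230/360 = 17.306; p = 24; 1 − d/p = 0.27894
EPQ = √(2DS / (H(1 − d/p)))
    = √(2 × 6,230 × 128 / (13.7 × 0.27894)) ≈ 646.03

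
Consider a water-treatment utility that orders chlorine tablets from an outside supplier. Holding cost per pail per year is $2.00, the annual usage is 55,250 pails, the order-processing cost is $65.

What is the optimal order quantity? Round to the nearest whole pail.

Q* = √(2·D·S / H) = √(2·55,250·65 / 2) = √3,591,250.0 ≈ 1,895.06

1,895 pails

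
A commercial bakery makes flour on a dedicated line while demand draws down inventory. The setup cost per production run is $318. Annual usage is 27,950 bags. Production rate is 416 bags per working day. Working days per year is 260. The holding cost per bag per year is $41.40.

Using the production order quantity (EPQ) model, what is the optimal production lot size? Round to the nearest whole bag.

Daily demand d = 27,950/260 = 107.500; p = 416; 1 − d/p = 0.74159
EPQ = √(2DS / (H(1 − d/p)))
    = √(2 × 27,950 × 318 / (41.4 × 0.74159)) ≈ 760.92

761 bags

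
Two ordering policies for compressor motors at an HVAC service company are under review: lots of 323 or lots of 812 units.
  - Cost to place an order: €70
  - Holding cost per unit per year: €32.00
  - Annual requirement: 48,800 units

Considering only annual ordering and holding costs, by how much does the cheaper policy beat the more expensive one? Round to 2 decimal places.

€1,455.05

For each Q, cost = (D/Q)·S + (Q/2)·H.
TC(323) = (48,800/323)×70 + (323/2)×32 = €15,743.85
TC(812) = (48,800/812)×70 + (812/2)×32 = €17,198.90
Lots of 323 are cheaper by €1,455.05.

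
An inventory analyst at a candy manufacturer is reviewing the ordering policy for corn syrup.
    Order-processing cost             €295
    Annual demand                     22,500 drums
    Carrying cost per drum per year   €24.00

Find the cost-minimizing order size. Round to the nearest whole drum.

Optimal lot size Q* = (2 × 22,500 × €295 / €24)^½ ≈ 743.72

744 drums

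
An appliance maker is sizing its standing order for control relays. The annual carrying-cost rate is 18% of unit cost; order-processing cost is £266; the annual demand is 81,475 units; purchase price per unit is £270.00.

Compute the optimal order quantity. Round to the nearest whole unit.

944 units

H = i·C = 0.18 × £270 = £48.6000 per unit-year
EOQ = √(2DS/H) = √(2 × 81,475 × 266 / 48.6)
    = √(891,866.26) ≈ 944.39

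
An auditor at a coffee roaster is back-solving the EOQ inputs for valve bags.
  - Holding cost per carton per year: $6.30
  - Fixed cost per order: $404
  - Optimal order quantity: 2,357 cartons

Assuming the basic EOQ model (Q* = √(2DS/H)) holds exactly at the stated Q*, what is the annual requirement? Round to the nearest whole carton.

EOQ relation: Q² = 2DS/H, so rearrange for the unknown.
D = Q²H / (2S) = 2,357² × 6.3 / (2 × 404) = 43,316.00

43,316 cartons per year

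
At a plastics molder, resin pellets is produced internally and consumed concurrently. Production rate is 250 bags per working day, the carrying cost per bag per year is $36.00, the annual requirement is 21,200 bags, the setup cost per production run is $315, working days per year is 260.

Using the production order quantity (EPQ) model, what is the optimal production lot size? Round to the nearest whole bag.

742 bags

d = 21,200/260 = 81.5385 bags/day;  effective holding cost H(1 − d/p) = 36·(1 − 81.5385/250) = 24.25846
Q* = √(2DS / H_eff) = √(2·21,200·315 / 24.25846) ≈ 742.00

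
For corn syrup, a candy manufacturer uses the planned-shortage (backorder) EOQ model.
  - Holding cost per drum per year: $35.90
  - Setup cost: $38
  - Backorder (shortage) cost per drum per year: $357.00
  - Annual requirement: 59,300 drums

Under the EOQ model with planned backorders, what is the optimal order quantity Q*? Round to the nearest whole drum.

372 drums

Q* = √(2DS/H) · √((H + b)/b)
   = √(2 × 59,300 × 38 / 35.9) · √((35.9 + 357) / 357)
   = 354.313 × 1.0491 ≈ 371.70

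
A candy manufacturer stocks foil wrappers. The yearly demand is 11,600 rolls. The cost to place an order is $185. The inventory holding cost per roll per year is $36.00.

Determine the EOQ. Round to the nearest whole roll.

2DS/H = 2·11,600·185/36 = 119,222.22
EOQ = √119,222.22 ≈ 345.29

345 rolls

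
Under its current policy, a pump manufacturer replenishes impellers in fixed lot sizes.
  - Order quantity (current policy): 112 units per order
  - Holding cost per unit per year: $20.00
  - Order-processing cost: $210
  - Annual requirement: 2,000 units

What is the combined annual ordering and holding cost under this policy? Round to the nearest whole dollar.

Ordering: D/Q × S = 2,000/112 × $210 = $3,750.00
Holding:  Q/2 × H = 112/2 × $20 = $1,120.00
Total = $3,750.00 + $1,120.00 = $4,870.00

$4,870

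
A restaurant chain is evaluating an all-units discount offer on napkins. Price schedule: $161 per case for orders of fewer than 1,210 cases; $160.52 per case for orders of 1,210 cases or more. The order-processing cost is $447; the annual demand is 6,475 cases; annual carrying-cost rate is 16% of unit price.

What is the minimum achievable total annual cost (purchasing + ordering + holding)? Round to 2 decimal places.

H₁ = 16%×$161 = $25.7600;  H₂ = 16%×$160.52 = $25.6832
EOQ₁ = √(2×6,475×447/25.7600) = 474.04  (< 1,210, feasible at tier 1)
EOQ₂ = √(2×6,475×447/25.6832) = 474.75  (< 1,210 → use Q = 1,210 at tier-2 price)
TC(tier 1 (EOQ₁), Q≈474.0) = $1,054,686.29
TC(tier 2, Q≈1,210.0) = $1,057,297.34
Minimum at tier 1 (EOQ₁): $1,054,686.29

$1,054,686.29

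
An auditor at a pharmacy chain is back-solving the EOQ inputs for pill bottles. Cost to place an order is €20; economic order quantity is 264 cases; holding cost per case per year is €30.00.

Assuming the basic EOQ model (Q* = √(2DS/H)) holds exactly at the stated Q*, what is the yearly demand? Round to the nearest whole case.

52,272 cases per year

From Q* = √(2DS/H) ⇒ Q*² = 2DS/H.
D = Q²H / (2S) = 264² × 30 / (2 × 20) = 52,272.00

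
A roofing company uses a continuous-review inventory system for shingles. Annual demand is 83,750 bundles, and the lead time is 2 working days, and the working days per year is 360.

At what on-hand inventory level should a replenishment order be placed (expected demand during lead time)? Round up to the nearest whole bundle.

466 bundles

Daily demand d = 83,750 / 360 = 232.639 bundles/day
Demand during lead time = 232.639 × 2 = 465.28
Reorder point = 465.28 → round up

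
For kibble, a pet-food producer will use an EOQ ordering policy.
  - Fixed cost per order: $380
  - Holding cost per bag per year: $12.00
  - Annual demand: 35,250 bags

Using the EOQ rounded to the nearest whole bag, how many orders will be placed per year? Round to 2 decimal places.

23.59 orders per year

EOQ = √(2DS/H) = √(2 × 35,250 × 380 / 12)
    = √(2,232,500.00) ≈ 1,494.16 → Q = 1,494
Orders per year = D/Q = 35,250 / 1,494 = 23.594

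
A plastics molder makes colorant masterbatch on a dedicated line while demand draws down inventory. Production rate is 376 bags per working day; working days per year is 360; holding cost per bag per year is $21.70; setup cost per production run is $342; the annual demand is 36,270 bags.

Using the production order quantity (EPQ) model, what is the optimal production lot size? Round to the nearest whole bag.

1,250 bags

d = 36,270/360 = 100.7500 bags/day;  effective holding cost H(1 − d/p) = 21.7·(1 − 100.7500/376) = 15.88544
Q* = √(2DS / H_eff) = √(2·36,270·342 / 15.88544) ≈ 1,249.69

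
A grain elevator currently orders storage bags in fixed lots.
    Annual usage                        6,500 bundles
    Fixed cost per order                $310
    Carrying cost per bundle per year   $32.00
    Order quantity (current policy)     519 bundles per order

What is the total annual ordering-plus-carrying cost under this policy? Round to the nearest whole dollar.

$12,186

Ordering: D/Q × S = 6,500/519 × $310 = $3,882.47
Holding:  Q/2 × H = 519/2 × $32 = $8,304.00
Total = $3,882.47 + $8,304.00 = $12,186.47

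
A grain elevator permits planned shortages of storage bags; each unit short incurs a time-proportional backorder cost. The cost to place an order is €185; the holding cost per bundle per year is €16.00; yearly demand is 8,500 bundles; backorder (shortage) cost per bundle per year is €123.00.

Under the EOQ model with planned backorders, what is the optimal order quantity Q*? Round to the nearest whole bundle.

Basic EOQ = √(2·8,500·185/16) = 443.354
Backorder adjustment √((H+b)/b) = √((16+123)/123) = 1.0631
Q* = 443.354 × 1.0631 ≈ 471.31

471 bundles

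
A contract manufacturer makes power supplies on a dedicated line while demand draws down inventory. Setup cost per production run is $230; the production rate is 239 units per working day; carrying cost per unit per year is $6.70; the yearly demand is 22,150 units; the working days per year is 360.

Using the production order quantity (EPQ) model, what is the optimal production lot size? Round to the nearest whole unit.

d = 22,150/360 = 61.5278 units/day;  effective holding cost H(1 − d/p) = 6.7·(1 − 61.5278/239) = 4.97516
Q* = √(2DS / H_eff) = √(2·22,150·230 / 4.97516) ≈ 1,431.07

1,431 units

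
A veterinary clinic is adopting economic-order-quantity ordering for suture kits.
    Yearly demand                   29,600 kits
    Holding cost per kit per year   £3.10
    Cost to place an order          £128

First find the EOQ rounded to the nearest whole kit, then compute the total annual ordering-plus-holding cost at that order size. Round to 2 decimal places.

£4,846.71

EOQ = √(2DS/H) = √(2 × 29,600 × 128 / 3.1)
    = √(2,444,387.10) ≈ 1,563.45 → Q = 1,563 kits
Ordering: D/Q × S = 29,600/1,563 × £128 = £2,424.06
Holding:  Q/2 × H = 1,563/2 × £3.1 = £2,422.65
Total = £2,424.06 + £2,422.65 = £4,846.71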